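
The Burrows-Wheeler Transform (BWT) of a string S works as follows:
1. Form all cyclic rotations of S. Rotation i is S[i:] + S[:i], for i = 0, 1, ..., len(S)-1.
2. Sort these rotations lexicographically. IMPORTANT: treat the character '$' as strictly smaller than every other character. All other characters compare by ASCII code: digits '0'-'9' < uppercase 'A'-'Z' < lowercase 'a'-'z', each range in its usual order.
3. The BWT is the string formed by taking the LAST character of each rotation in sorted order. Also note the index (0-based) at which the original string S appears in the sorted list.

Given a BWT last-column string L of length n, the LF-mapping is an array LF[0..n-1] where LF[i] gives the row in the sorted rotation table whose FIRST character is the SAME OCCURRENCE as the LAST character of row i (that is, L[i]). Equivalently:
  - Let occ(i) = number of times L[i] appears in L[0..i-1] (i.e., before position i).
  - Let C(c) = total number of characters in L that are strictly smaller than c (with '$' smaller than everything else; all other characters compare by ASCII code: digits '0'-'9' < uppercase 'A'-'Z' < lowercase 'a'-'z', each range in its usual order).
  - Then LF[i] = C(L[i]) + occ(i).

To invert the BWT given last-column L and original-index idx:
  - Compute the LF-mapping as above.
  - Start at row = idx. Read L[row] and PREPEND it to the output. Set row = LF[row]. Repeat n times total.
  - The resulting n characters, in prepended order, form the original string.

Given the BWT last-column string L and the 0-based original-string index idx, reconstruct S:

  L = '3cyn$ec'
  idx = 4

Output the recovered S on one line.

Answer: encyc3$

Derivation:
LF mapping: 1 2 6 5 0 4 3
Walk LF starting at row 4, prepending L[row]:
  step 1: row=4, L[4]='$', prepend. Next row=LF[4]=0
  step 2: row=0, L[0]='3', prepend. Next row=LF[0]=1
  step 3: row=1, L[1]='c', prepend. Next row=LF[1]=2
  step 4: row=2, L[2]='y', prepend. Next row=LF[2]=6
  step 5: row=6, L[6]='c', prepend. Next row=LF[6]=3
  step 6: row=3, L[3]='n', prepend. Next row=LF[3]=5
  step 7: row=5, L[5]='e', prepend. Next row=LF[5]=4
Reversed output: encyc3$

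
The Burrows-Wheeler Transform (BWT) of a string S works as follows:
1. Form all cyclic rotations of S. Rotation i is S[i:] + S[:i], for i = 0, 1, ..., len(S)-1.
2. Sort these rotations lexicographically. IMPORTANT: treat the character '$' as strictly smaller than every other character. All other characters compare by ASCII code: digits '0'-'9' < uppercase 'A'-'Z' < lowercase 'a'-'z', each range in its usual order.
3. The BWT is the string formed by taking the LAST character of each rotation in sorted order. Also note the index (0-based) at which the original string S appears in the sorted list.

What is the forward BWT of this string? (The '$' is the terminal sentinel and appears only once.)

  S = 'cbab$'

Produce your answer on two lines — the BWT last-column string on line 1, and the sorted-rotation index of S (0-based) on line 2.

All 5 rotations (rotation i = S[i:]+S[:i]):
  rot[0] = cbab$
  rot[1] = bab$c
  rot[2] = ab$cb
  rot[3] = b$cba
  rot[4] = $cbab
Sorted (with $ < everything):
  sorted[0] = $cbab  (last char: 'b')
  sorted[1] = ab$cb  (last char: 'b')
  sorted[2] = b$cba  (last char: 'a')
  sorted[3] = bab$c  (last char: 'c')
  sorted[4] = cbab$  (last char: '$')
Last column: bbac$
Original string S is at sorted index 4

Answer: bbac$
4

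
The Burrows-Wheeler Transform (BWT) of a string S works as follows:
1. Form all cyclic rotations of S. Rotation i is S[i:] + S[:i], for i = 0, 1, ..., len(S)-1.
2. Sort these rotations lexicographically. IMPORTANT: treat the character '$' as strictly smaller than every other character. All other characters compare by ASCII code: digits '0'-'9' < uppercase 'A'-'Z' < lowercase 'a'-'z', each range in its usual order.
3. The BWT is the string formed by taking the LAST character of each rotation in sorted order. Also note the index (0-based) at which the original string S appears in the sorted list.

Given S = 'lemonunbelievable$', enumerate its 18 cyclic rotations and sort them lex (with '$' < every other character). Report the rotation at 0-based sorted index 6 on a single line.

Answer: emonunbelievable$l

Derivation:
All 18 rotations (rotation i = S[i:]+S[:i]):
  rot[0] = lemonunbelievable$
  rot[1] = emonunbelievable$l
  rot[2] = monunbelievable$le
  rot[3] = onunbelievable$lem
  rot[4] = nunbelievable$lemo
  rot[5] = unbelievable$lemon
  rot[6] = nbelievable$lemonu
  rot[7] = believable$lemonun
  rot[8] = elievable$lemonunb
  rot[9] = lievable$lemonunbe
  rot[10] = ievable$lemonunbel
  rot[11] = evable$lemonunbeli
  rot[12] = vable$lemonunbelie
  rot[13] = able$lemonunbeliev
  rot[14] = ble$lemonunbelieva
  rot[15] = le$lemonunbelievab
  rot[16] = e$lemonunbelievabl
  rot[17] = $lemonunbelievable
Sorted (with $ < everything):
  sorted[0] = $lemonunbelievable
  sorted[1] = able$lemonunbeliev
  sorted[2] = believable$lemonun
  sorted[3] = ble$lemonunbelieva
  sorted[4] = e$lemonunbelievabl
  sorted[5] = elievable$lemonunb
  sorted[6] = emonunbelievable$l
  sorted[7] = evable$lemonunbeli
  sorted[8] = ievable$lemonunbel
  sorted[9] = le$lemonunbelievab
  sorted[10] = lemonunbelievable$
  sorted[11] = lievable$lemonunbe
  sorted[12] = monunbelievable$le
  sorted[13] = nbelievable$lemonu
  sorted[14] = nunbelievable$lemo
  sorted[15] = onunbelievable$lem
  sorted[16] = unbelievable$lemon
  sorted[17] = vable$lemonunbelie
sorted[6] = emonunbelievable$l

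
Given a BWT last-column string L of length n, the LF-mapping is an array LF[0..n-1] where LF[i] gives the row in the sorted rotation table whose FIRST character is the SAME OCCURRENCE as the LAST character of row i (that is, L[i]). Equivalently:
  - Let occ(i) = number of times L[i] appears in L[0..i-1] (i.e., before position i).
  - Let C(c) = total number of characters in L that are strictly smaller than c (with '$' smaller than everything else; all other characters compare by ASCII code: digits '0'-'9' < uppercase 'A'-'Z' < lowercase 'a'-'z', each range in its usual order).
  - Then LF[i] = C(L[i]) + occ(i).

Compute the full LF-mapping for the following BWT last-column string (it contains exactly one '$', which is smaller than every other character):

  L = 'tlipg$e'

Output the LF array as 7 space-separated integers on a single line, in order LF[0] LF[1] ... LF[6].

Answer: 6 4 3 5 2 0 1

Derivation:
Char counts: '$':1, 'e':1, 'g':1, 'i':1, 'l':1, 'p':1, 't':1
C (first-col start): C('$')=0, C('e')=1, C('g')=2, C('i')=3, C('l')=4, C('p')=5, C('t')=6
L[0]='t': occ=0, LF[0]=C('t')+0=6+0=6
L[1]='l': occ=0, LF[1]=C('l')+0=4+0=4
L[2]='i': occ=0, LF[2]=C('i')+0=3+0=3
L[3]='p': occ=0, LF[3]=C('p')+0=5+0=5
L[4]='g': occ=0, LF[4]=C('g')+0=2+0=2
L[5]='$': occ=0, LF[5]=C('$')+0=0+0=0
L[6]='e': occ=0, LF[6]=C('e')+0=1+0=1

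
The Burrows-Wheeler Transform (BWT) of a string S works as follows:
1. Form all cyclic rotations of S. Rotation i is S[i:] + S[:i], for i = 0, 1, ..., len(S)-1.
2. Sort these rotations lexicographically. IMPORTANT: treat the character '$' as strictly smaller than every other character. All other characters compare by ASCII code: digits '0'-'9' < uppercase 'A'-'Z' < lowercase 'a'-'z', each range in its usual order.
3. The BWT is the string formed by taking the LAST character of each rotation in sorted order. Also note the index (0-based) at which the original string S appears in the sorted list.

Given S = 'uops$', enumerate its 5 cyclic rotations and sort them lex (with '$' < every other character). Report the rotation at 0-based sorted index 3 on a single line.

All 5 rotations (rotation i = S[i:]+S[:i]):
  rot[0] = uops$
  rot[1] = ops$u
  rot[2] = ps$uo
  rot[3] = s$uop
  rot[4] = $uops
Sorted (with $ < everything):
  sorted[0] = $uops
  sorted[1] = ops$u
  sorted[2] = ps$uo
  sorted[3] = s$uop
  sorted[4] = uops$
sorted[3] = s$uop

Answer: s$uop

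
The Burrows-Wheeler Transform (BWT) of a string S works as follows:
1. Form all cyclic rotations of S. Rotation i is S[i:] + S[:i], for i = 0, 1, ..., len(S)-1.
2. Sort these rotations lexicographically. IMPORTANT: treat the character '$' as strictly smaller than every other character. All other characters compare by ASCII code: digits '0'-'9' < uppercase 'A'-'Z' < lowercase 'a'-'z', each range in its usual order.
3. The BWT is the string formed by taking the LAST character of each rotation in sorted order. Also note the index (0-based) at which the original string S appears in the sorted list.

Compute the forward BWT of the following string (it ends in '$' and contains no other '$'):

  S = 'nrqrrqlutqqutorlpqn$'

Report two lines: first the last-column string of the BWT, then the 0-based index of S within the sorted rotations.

All 20 rotations (rotation i = S[i:]+S[:i]):
  rot[0] = nrqrrqlutqqutorlpqn$
  rot[1] = rqrrqlutqqutorlpqn$n
  rot[2] = qrrqlutqqutorlpqn$nr
  rot[3] = rrqlutqqutorlpqn$nrq
  rot[4] = rqlutqqutorlpqn$nrqr
  rot[5] = qlutqqutorlpqn$nrqrr
  rot[6] = lutqqutorlpqn$nrqrrq
  rot[7] = utqqutorlpqn$nrqrrql
  rot[8] = tqqutorlpqn$nrqrrqlu
  rot[9] = qqutorlpqn$nrqrrqlut
  rot[10] = qutorlpqn$nrqrrqlutq
  rot[11] = utorlpqn$nrqrrqlutqq
  rot[12] = torlpqn$nrqrrqlutqqu
  rot[13] = orlpqn$nrqrrqlutqqut
  rot[14] = rlpqn$nrqrrqlutqquto
  rot[15] = lpqn$nrqrrqlutqqutor
  rot[16] = pqn$nrqrrqlutqqutorl
  rot[17] = qn$nrqrrqlutqqutorlp
  rot[18] = n$nrqrrqlutqqutorlpq
  rot[19] = $nrqrrqlutqqutorlpqn
Sorted (with $ < everything):
  sorted[0] = $nrqrrqlutqqutorlpqn  (last char: 'n')
  sorted[1] = lpqn$nrqrrqlutqqutor  (last char: 'r')
  sorted[2] = lutqqutorlpqn$nrqrrq  (last char: 'q')
  sorted[3] = n$nrqrrqlutqqutorlpq  (last char: 'q')
  sorted[4] = nrqrrqlutqqutorlpqn$  (last char: '$')
  sorted[5] = orlpqn$nrqrrqlutqqut  (last char: 't')
  sorted[6] = pqn$nrqrrqlutqqutorl  (last char: 'l')
  sorted[7] = qlutqqutorlpqn$nrqrr  (last char: 'r')
  sorted[8] = qn$nrqrrqlutqqutorlp  (last char: 'p')
  sorted[9] = qqutorlpqn$nrqrrqlut  (last char: 't')
  sorted[10] = qrrqlutqqutorlpqn$nr  (last char: 'r')
  sorted[11] = qutorlpqn$nrqrrqlutq  (last char: 'q')
  sorted[12] = rlpqn$nrqrrqlutqquto  (last char: 'o')
  sorted[13] = rqlutqqutorlpqn$nrqr  (last char: 'r')
  sorted[14] = rqrrqlutqqutorlpqn$n  (last char: 'n')
  sorted[15] = rrqlutqqutorlpqn$nrq  (last char: 'q')
  sorted[16] = torlpqn$nrqrrqlutqqu  (last char: 'u')
  sorted[17] = tqqutorlpqn$nrqrrqlu  (last char: 'u')
  sorted[18] = utorlpqn$nrqrrqlutqq  (last char: 'q')
  sorted[19] = utqqutorlpqn$nrqrrql  (last char: 'l')
Last column: nrqq$tlrptrqornquuql
Original string S is at sorted index 4

Answer: nrqq$tlrptrqornquuql
4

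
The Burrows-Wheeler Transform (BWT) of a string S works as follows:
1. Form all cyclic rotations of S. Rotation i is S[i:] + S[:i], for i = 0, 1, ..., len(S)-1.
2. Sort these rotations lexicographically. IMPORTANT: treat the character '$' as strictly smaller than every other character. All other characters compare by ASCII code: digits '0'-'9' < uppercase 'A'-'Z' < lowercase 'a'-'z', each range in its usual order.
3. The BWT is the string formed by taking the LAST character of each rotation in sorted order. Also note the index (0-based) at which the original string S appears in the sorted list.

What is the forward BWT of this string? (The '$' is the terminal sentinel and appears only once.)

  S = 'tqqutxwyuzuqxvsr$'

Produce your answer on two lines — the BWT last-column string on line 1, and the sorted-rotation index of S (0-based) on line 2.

Answer: rtqusv$uzqyxxqtwu
6

Derivation:
All 17 rotations (rotation i = S[i:]+S[:i]):
  rot[0] = tqqutxwyuzuqxvsr$
  rot[1] = qqutxwyuzuqxvsr$t
  rot[2] = qutxwyuzuqxvsr$tq
  rot[3] = utxwyuzuqxvsr$tqq
  rot[4] = txwyuzuqxvsr$tqqu
  rot[5] = xwyuzuqxvsr$tqqut
  rot[6] = wyuzuqxvsr$tqqutx
  rot[7] = yuzuqxvsr$tqqutxw
  rot[8] = uzuqxvsr$tqqutxwy
  rot[9] = zuqxvsr$tqqutxwyu
  rot[10] = uqxvsr$tqqutxwyuz
  rot[11] = qxvsr$tqqutxwyuzu
  rot[12] = xvsr$tqqutxwyuzuq
  rot[13] = vsr$tqqutxwyuzuqx
  rot[14] = sr$tqqutxwyuzuqxv
  rot[15] = r$tqqutxwyuzuqxvs
  rot[16] = $tqqutxwyuzuqxvsr
Sorted (with $ < everything):
  sorted[0] = $tqqutxwyuzuqxvsr  (last char: 'r')
  sorted[1] = qqutxwyuzuqxvsr$t  (last char: 't')
  sorted[2] = qutxwyuzuqxvsr$tq  (last char: 'q')
  sorted[3] = qxvsr$tqqutxwyuzu  (last char: 'u')
  sorted[4] = r$tqqutxwyuzuqxvs  (last char: 's')
  sorted[5] = sr$tqqutxwyuzuqxv  (last char: 'v')
  sorted[6] = tqqutxwyuzuqxvsr$  (last char: '$')
  sorted[7] = txwyuzuqxvsr$tqqu  (last char: 'u')
  sorted[8] = uqxvsr$tqqutxwyuz  (last char: 'z')
  sorted[9] = utxwyuzuqxvsr$tqq  (last char: 'q')
  sorted[10] = uzuqxvsr$tqqutxwy  (last char: 'y')
  sorted[11] = vsr$tqqutxwyuzuqx  (last char: 'x')
  sorted[12] = wyuzuqxvsr$tqqutx  (last char: 'x')
  sorted[13] = xvsr$tqqutxwyuzuq  (last char: 'q')
  sorted[14] = xwyuzuqxvsr$tqqut  (last char: 't')
  sorted[15] = yuzuqxvsr$tqqutxw  (last char: 'w')
  sorted[16] = zuqxvsr$tqqutxwyu  (last char: 'u')
Last column: rtqusv$uzqyxxqtwu
Original string S is at sorted index 6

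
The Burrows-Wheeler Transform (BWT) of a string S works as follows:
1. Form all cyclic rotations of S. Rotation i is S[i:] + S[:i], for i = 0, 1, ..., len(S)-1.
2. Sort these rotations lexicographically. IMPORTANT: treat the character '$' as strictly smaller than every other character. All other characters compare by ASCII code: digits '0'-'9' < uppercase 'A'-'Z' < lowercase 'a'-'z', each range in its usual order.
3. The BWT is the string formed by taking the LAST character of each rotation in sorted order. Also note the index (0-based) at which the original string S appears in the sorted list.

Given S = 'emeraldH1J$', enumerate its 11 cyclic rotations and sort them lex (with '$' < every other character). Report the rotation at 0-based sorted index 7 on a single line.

Answer: eraldH1J$em

Derivation:
All 11 rotations (rotation i = S[i:]+S[:i]):
  rot[0] = emeraldH1J$
  rot[1] = meraldH1J$e
  rot[2] = eraldH1J$em
  rot[3] = raldH1J$eme
  rot[4] = aldH1J$emer
  rot[5] = ldH1J$emera
  rot[6] = dH1J$emeral
  rot[7] = H1J$emerald
  rot[8] = 1J$emeraldH
  rot[9] = J$emeraldH1
  rot[10] = $emeraldH1J
Sorted (with $ < everything):
  sorted[0] = $emeraldH1J
  sorted[1] = 1J$emeraldH
  sorted[2] = H1J$emerald
  sorted[3] = J$emeraldH1
  sorted[4] = aldH1J$emer
  sorted[5] = dH1J$emeral
  sorted[6] = emeraldH1J$
  sorted[7] = eraldH1J$em
  sorted[8] = ldH1J$emera
  sorted[9] = meraldH1J$e
  sorted[10] = raldH1J$eme
sorted[7] = eraldH1J$em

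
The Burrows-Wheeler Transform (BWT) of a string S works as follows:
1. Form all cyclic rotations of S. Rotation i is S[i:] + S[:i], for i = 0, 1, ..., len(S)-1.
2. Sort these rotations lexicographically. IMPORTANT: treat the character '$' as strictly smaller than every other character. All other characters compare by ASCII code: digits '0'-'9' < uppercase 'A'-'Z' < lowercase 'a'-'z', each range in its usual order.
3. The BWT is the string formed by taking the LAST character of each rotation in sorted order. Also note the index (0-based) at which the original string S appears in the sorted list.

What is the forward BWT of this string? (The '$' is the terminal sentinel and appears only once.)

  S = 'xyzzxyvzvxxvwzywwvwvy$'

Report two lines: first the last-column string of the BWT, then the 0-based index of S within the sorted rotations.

Answer: ywxzwywvyvxvz$vxzxvzwy
13

Derivation:
All 22 rotations (rotation i = S[i:]+S[:i]):
  rot[0] = xyzzxyvzvxxvwzywwvwvy$
  rot[1] = yzzxyvzvxxvwzywwvwvy$x
  rot[2] = zzxyvzvxxvwzywwvwvy$xy
  rot[3] = zxyvzvxxvwzywwvwvy$xyz
  rot[4] = xyvzvxxvwzywwvwvy$xyzz
  rot[5] = yvzvxxvwzywwvwvy$xyzzx
  rot[6] = vzvxxvwzywwvwvy$xyzzxy
  rot[7] = zvxxvwzywwvwvy$xyzzxyv
  rot[8] = vxxvwzywwvwvy$xyzzxyvz
  rot[9] = xxvwzywwvwvy$xyzzxyvzv
  rot[10] = xvwzywwvwvy$xyzzxyvzvx
  rot[11] = vwzywwvwvy$xyzzxyvzvxx
  rot[12] = wzywwvwvy$xyzzxyvzvxxv
  rot[13] = zywwvwvy$xyzzxyvzvxxvw
  rot[14] = ywwvwvy$xyzzxyvzvxxvwz
  rot[15] = wwvwvy$xyzzxyvzvxxvwzy
  rot[16] = wvwvy$xyzzxyvzvxxvwzyw
  rot[17] = vwvy$xyzzxyvzvxxvwzyww
  rot[18] = wvy$xyzzxyvzvxxvwzywwv
  rot[19] = vy$xyzzxyvzvxxvwzywwvw
  rot[20] = y$xyzzxyvzvxxvwzywwvwv
  rot[21] = $xyzzxyvzvxxvwzywwvwvy
Sorted (with $ < everything):
  sorted[0] = $xyzzxyvzvxxvwzywwvwvy  (last char: 'y')
  sorted[1] = vwvy$xyzzxyvzvxxvwzyww  (last char: 'w')
  sorted[2] = vwzywwvwvy$xyzzxyvzvxx  (last char: 'x')
  sorted[3] = vxxvwzywwvwvy$xyzzxyvz  (last char: 'z')
  sorted[4] = vy$xyzzxyvzvxxvwzywwvw  (last char: 'w')
  sorted[5] = vzvxxvwzywwvwvy$xyzzxy  (last char: 'y')
  sorted[6] = wvwvy$xyzzxyvzvxxvwzyw  (last char: 'w')
  sorted[7] = wvy$xyzzxyvzvxxvwzywwv  (last char: 'v')
  sorted[8] = wwvwvy$xyzzxyvzvxxvwzy  (last char: 'y')
  sorted[9] = wzywwvwvy$xyzzxyvzvxxv  (last char: 'v')
  sorted[10] = xvwzywwvwvy$xyzzxyvzvx  (last char: 'x')
  sorted[11] = xxvwzywwvwvy$xyzzxyvzv  (last char: 'v')
  sorted[12] = xyvzvxxvwzywwvwvy$xyzz  (last char: 'z')
  sorted[13] = xyzzxyvzvxxvwzywwvwvy$  (last char: '$')
  sorted[14] = y$xyzzxyvzvxxvwzywwvwv  (last char: 'v')
  sorted[15] = yvzvxxvwzywwvwvy$xyzzx  (last char: 'x')
  sorted[16] = ywwvwvy$xyzzxyvzvxxvwz  (last char: 'z')
  sorted[17] = yzzxyvzvxxvwzywwvwvy$x  (last char: 'x')
  sorted[18] = zvxxvwzywwvwvy$xyzzxyv  (last char: 'v')
  sorted[19] = zxyvzvxxvwzywwvwvy$xyz  (last char: 'z')
  sorted[20] = zywwvwvy$xyzzxyvzvxxvw  (last char: 'w')
  sorted[21] = zzxyvzvxxvwzywwvwvy$xy  (last char: 'y')
Last column: ywxzwywvyvxvz$vxzxvzwy
Original string S is at sorted index 13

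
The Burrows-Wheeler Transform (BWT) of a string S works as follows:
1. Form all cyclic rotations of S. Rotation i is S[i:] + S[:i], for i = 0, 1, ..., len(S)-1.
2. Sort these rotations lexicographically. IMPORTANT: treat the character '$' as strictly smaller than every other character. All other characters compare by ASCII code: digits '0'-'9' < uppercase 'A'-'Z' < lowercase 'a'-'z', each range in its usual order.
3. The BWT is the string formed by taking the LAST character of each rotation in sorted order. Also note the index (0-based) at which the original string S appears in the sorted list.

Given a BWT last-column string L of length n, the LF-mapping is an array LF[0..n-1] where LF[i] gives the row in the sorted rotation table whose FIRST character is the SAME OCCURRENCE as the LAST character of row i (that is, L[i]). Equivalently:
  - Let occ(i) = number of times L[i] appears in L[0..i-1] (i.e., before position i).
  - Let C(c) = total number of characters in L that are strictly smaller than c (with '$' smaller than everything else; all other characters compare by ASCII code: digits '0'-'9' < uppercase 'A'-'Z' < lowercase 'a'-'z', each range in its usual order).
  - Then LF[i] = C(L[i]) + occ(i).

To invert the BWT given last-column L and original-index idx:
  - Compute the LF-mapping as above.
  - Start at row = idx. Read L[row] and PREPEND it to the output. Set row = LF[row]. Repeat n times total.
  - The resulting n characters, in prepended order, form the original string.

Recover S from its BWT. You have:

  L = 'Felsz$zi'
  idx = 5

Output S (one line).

Answer: sizzleF$

Derivation:
LF mapping: 1 2 4 5 6 0 7 3
Walk LF starting at row 5, prepending L[row]:
  step 1: row=5, L[5]='$', prepend. Next row=LF[5]=0
  step 2: row=0, L[0]='F', prepend. Next row=LF[0]=1
  step 3: row=1, L[1]='e', prepend. Next row=LF[1]=2
  step 4: row=2, L[2]='l', prepend. Next row=LF[2]=4
  step 5: row=4, L[4]='z', prepend. Next row=LF[4]=6
  step 6: row=6, L[6]='z', prepend. Next row=LF[6]=7
  step 7: row=7, L[7]='i', prepend. Next row=LF[7]=3
  step 8: row=3, L[3]='s', prepend. Next row=LF[3]=5
Reversed output: sizzleF$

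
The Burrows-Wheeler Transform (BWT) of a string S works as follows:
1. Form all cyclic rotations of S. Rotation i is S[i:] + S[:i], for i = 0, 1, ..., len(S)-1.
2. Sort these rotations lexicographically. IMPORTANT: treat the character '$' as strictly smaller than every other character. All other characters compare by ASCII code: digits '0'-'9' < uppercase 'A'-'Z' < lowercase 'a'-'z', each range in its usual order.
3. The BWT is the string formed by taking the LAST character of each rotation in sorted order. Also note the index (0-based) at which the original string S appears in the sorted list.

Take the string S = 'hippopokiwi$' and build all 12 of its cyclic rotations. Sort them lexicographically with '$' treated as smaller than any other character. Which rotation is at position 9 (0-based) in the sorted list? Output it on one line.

Answer: popokiwi$hip

Derivation:
All 12 rotations (rotation i = S[i:]+S[:i]):
  rot[0] = hippopokiwi$
  rot[1] = ippopokiwi$h
  rot[2] = ppopokiwi$hi
  rot[3] = popokiwi$hip
  rot[4] = opokiwi$hipp
  rot[5] = pokiwi$hippo
  rot[6] = okiwi$hippop
  rot[7] = kiwi$hippopo
  rot[8] = iwi$hippopok
  rot[9] = wi$hippopoki
  rot[10] = i$hippopokiw
  rot[11] = $hippopokiwi
Sorted (with $ < everything):
  sorted[0] = $hippopokiwi
  sorted[1] = hippopokiwi$
  sorted[2] = i$hippopokiw
  sorted[3] = ippopokiwi$h
  sorted[4] = iwi$hippopok
  sorted[5] = kiwi$hippopo
  sorted[6] = okiwi$hippop
  sorted[7] = opokiwi$hipp
  sorted[8] = pokiwi$hippo
  sorted[9] = popokiwi$hip
  sorted[10] = ppopokiwi$hi
  sorted[11] = wi$hippopoki
sorted[9] = popokiwi$hip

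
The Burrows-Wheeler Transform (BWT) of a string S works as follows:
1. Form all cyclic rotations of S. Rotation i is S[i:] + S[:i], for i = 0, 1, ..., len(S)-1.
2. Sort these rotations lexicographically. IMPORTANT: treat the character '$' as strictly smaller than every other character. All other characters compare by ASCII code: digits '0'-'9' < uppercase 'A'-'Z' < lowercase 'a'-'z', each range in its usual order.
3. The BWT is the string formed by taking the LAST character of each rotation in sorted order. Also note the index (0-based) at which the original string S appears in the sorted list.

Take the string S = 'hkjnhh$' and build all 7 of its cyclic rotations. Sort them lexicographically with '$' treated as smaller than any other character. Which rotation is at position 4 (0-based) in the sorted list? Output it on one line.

Answer: jnhh$hk

Derivation:
All 7 rotations (rotation i = S[i:]+S[:i]):
  rot[0] = hkjnhh$
  rot[1] = kjnhh$h
  rot[2] = jnhh$hk
  rot[3] = nhh$hkj
  rot[4] = hh$hkjn
  rot[5] = h$hkjnh
  rot[6] = $hkjnhh
Sorted (with $ < everything):
  sorted[0] = $hkjnhh
  sorted[1] = h$hkjnh
  sorted[2] = hh$hkjn
  sorted[3] = hkjnhh$
  sorted[4] = jnhh$hk
  sorted[5] = kjnhh$h
  sorted[6] = nhh$hkj
sorted[4] = jnhh$hk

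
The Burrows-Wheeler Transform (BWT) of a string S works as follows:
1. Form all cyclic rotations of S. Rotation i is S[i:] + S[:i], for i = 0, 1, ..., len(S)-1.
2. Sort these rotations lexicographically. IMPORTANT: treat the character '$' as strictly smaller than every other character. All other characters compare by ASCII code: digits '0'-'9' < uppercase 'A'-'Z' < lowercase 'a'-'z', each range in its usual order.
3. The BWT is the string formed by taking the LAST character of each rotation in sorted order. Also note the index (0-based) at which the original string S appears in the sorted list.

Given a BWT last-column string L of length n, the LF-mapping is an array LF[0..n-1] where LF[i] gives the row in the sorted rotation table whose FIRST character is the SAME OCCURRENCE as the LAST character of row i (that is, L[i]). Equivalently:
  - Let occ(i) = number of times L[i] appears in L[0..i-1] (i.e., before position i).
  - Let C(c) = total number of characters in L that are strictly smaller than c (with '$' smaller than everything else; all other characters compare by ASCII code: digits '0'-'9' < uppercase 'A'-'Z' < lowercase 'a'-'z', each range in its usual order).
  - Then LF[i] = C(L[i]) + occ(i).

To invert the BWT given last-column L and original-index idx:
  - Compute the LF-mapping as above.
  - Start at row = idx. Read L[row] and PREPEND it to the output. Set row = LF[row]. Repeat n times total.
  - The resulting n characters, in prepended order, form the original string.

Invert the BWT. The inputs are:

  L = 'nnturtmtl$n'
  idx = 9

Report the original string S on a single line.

LF mapping: 3 4 7 10 6 8 2 9 1 0 5
Walk LF starting at row 9, prepending L[row]:
  step 1: row=9, L[9]='$', prepend. Next row=LF[9]=0
  step 2: row=0, L[0]='n', prepend. Next row=LF[0]=3
  step 3: row=3, L[3]='u', prepend. Next row=LF[3]=10
  step 4: row=10, L[10]='n', prepend. Next row=LF[10]=5
  step 5: row=5, L[5]='t', prepend. Next row=LF[5]=8
  step 6: row=8, L[8]='l', prepend. Next row=LF[8]=1
  step 7: row=1, L[1]='n', prepend. Next row=LF[1]=4
  step 8: row=4, L[4]='r', prepend. Next row=LF[4]=6
  step 9: row=6, L[6]='m', prepend. Next row=LF[6]=2
  step 10: row=2, L[2]='t', prepend. Next row=LF[2]=7
  step 11: row=7, L[7]='t', prepend. Next row=LF[7]=9
Reversed output: ttmrnltnun$

Answer: ttmrnltnun$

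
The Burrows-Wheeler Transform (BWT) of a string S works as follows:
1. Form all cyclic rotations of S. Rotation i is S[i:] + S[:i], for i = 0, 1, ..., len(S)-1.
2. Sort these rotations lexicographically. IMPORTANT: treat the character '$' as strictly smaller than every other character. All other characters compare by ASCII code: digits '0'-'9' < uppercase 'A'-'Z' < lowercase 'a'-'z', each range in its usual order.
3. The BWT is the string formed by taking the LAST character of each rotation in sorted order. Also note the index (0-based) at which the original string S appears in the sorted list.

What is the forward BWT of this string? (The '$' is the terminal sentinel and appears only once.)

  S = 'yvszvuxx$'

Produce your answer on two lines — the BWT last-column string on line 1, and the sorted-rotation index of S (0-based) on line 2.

All 9 rotations (rotation i = S[i:]+S[:i]):
  rot[0] = yvszvuxx$
  rot[1] = vszvuxx$y
  rot[2] = szvuxx$yv
  rot[3] = zvuxx$yvs
  rot[4] = vuxx$yvsz
  rot[5] = uxx$yvszv
  rot[6] = xx$yvszvu
  rot[7] = x$yvszvux
  rot[8] = $yvszvuxx
Sorted (with $ < everything):
  sorted[0] = $yvszvuxx  (last char: 'x')
  sorted[1] = szvuxx$yv  (last char: 'v')
  sorted[2] = uxx$yvszv  (last char: 'v')
  sorted[3] = vszvuxx$y  (last char: 'y')
  sorted[4] = vuxx$yvsz  (last char: 'z')
  sorted[5] = x$yvszvux  (last char: 'x')
  sorted[6] = xx$yvszvu  (last char: 'u')
  sorted[7] = yvszvuxx$  (last char: '$')
  sorted[8] = zvuxx$yvs  (last char: 's')
Last column: xvvyzxu$s
Original string S is at sorted index 7

Answer: xvvyzxu$s
7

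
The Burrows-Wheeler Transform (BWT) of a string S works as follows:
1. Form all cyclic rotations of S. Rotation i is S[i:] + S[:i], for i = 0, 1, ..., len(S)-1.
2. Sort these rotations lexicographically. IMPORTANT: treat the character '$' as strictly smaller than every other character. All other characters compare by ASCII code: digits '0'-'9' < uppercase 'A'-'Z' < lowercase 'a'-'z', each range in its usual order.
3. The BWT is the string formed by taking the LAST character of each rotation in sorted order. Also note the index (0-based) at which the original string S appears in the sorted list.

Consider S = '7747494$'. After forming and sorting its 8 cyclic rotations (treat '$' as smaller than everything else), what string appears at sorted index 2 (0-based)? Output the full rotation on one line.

Answer: 47494$77

Derivation:
All 8 rotations (rotation i = S[i:]+S[:i]):
  rot[0] = 7747494$
  rot[1] = 747494$7
  rot[2] = 47494$77
  rot[3] = 7494$774
  rot[4] = 494$7747
  rot[5] = 94$77474
  rot[6] = 4$774749
  rot[7] = $7747494
Sorted (with $ < everything):
  sorted[0] = $7747494
  sorted[1] = 4$774749
  sorted[2] = 47494$77
  sorted[3] = 494$7747
  sorted[4] = 747494$7
  sorted[5] = 7494$774
  sorted[6] = 7747494$
  sorted[7] = 94$77474
sorted[2] = 47494$77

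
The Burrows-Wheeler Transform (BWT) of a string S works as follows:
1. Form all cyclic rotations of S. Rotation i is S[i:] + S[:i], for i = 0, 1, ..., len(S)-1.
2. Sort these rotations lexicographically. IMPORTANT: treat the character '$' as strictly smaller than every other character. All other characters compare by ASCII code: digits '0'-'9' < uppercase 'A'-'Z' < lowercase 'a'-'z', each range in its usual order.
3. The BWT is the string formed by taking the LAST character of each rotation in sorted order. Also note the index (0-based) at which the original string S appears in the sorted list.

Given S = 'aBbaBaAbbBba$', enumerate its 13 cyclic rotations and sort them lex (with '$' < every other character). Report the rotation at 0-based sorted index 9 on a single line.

Answer: bBba$aBbaBaAb

Derivation:
All 13 rotations (rotation i = S[i:]+S[:i]):
  rot[0] = aBbaBaAbbBba$
  rot[1] = BbaBaAbbBba$a
  rot[2] = baBaAbbBba$aB
  rot[3] = aBaAbbBba$aBb
  rot[4] = BaAbbBba$aBba
  rot[5] = aAbbBba$aBbaB
  rot[6] = AbbBba$aBbaBa
  rot[7] = bbBba$aBbaBaA
  rot[8] = bBba$aBbaBaAb
  rot[9] = Bba$aBbaBaAbb
  rot[10] = ba$aBbaBaAbbB
  rot[11] = a$aBbaBaAbbBb
  rot[12] = $aBbaBaAbbBba
Sorted (with $ < everything):
  sorted[0] = $aBbaBaAbbBba
  sorted[1] = AbbBba$aBbaBa
  sorted[2] = BaAbbBba$aBba
  sorted[3] = Bba$aBbaBaAbb
  sorted[4] = BbaBaAbbBba$a
  sorted[5] = a$aBbaBaAbbBb
  sorted[6] = aAbbBba$aBbaB
  sorted[7] = aBaAbbBba$aBb
  sorted[8] = aBbaBaAbbBba$
  sorted[9] = bBba$aBbaBaAb
  sorted[10] = ba$aBbaBaAbbB
  sorted[11] = baBaAbbBba$aB
  sorted[12] = bbBba$aBbaBaA
sorted[9] = bBba$aBbaBaAb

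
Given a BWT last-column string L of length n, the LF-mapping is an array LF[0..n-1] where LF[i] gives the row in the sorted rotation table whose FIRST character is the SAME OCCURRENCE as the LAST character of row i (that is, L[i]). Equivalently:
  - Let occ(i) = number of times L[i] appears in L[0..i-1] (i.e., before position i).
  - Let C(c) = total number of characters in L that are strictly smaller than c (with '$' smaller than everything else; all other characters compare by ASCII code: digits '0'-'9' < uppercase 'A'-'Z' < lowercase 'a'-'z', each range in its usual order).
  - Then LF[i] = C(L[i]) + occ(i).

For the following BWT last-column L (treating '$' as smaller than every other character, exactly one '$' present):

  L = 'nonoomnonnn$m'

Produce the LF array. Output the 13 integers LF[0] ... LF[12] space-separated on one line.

Answer: 3 9 4 10 11 1 5 12 6 7 8 0 2

Derivation:
Char counts: '$':1, 'm':2, 'n':6, 'o':4
C (first-col start): C('$')=0, C('m')=1, C('n')=3, C('o')=9
L[0]='n': occ=0, LF[0]=C('n')+0=3+0=3
L[1]='o': occ=0, LF[1]=C('o')+0=9+0=9
L[2]='n': occ=1, LF[2]=C('n')+1=3+1=4
L[3]='o': occ=1, LF[3]=C('o')+1=9+1=10
L[4]='o': occ=2, LF[4]=C('o')+2=9+2=11
L[5]='m': occ=0, LF[5]=C('m')+0=1+0=1
L[6]='n': occ=2, LF[6]=C('n')+2=3+2=5
L[7]='o': occ=3, LF[7]=C('o')+3=9+3=12
L[8]='n': occ=3, LF[8]=C('n')+3=3+3=6
L[9]='n': occ=4, LF[9]=C('n')+4=3+4=7
L[10]='n': occ=5, LF[10]=C('n')+5=3+5=8
L[11]='$': occ=0, LF[11]=C('$')+0=0+0=0
L[12]='m': occ=1, LF[12]=C('m')+1=1+1=2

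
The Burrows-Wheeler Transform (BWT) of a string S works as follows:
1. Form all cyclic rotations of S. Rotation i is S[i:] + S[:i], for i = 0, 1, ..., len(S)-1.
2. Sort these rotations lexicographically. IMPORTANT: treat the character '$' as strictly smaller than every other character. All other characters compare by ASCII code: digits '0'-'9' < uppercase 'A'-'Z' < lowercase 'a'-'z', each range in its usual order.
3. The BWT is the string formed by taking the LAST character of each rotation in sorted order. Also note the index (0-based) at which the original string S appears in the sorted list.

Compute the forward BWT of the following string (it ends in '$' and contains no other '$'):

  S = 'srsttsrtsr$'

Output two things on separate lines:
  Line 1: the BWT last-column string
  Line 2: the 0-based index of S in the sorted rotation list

Answer: rssst$trrts
5

Derivation:
All 11 rotations (rotation i = S[i:]+S[:i]):
  rot[0] = srsttsrtsr$
  rot[1] = rsttsrtsr$s
  rot[2] = sttsrtsr$sr
  rot[3] = ttsrtsr$srs
  rot[4] = tsrtsr$srst
  rot[5] = srtsr$srstt
  rot[6] = rtsr$srstts
  rot[7] = tsr$srsttsr
  rot[8] = sr$srsttsrt
  rot[9] = r$srsttsrts
  rot[10] = $srsttsrtsr
Sorted (with $ < everything):
  sorted[0] = $srsttsrtsr  (last char: 'r')
  sorted[1] = r$srsttsrts  (last char: 's')
  sorted[2] = rsttsrtsr$s  (last char: 's')
  sorted[3] = rtsr$srstts  (last char: 's')
  sorted[4] = sr$srsttsrt  (last char: 't')
  sorted[5] = srsttsrtsr$  (last char: '$')
  sorted[6] = srtsr$srstt  (last char: 't')
  sorted[7] = sttsrtsr$sr  (last char: 'r')
  sorted[8] = tsr$srsttsr  (last char: 'r')
  sorted[9] = tsrtsr$srst  (last char: 't')
  sorted[10] = ttsrtsr$srs  (last char: 's')
Last column: rssst$trrts
Original string S is at sorted index 5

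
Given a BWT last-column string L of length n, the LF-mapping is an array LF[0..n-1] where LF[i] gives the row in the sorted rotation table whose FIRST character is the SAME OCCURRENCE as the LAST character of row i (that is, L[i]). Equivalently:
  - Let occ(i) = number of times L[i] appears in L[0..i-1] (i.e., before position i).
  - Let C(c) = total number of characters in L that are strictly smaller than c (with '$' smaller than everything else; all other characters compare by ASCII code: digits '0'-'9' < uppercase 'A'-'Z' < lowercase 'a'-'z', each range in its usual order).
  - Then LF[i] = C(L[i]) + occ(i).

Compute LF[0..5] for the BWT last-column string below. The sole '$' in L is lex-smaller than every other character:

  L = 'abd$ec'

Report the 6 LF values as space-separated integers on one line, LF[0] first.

Answer: 1 2 4 0 5 3

Derivation:
Char counts: '$':1, 'a':1, 'b':1, 'c':1, 'd':1, 'e':1
C (first-col start): C('$')=0, C('a')=1, C('b')=2, C('c')=3, C('d')=4, C('e')=5
L[0]='a': occ=0, LF[0]=C('a')+0=1+0=1
L[1]='b': occ=0, LF[1]=C('b')+0=2+0=2
L[2]='d': occ=0, LF[2]=C('d')+0=4+0=4
L[3]='$': occ=0, LF[3]=C('$')+0=0+0=0
L[4]='e': occ=0, LF[4]=C('e')+0=5+0=5
L[5]='c': occ=0, LF[5]=C('c')+0=3+0=3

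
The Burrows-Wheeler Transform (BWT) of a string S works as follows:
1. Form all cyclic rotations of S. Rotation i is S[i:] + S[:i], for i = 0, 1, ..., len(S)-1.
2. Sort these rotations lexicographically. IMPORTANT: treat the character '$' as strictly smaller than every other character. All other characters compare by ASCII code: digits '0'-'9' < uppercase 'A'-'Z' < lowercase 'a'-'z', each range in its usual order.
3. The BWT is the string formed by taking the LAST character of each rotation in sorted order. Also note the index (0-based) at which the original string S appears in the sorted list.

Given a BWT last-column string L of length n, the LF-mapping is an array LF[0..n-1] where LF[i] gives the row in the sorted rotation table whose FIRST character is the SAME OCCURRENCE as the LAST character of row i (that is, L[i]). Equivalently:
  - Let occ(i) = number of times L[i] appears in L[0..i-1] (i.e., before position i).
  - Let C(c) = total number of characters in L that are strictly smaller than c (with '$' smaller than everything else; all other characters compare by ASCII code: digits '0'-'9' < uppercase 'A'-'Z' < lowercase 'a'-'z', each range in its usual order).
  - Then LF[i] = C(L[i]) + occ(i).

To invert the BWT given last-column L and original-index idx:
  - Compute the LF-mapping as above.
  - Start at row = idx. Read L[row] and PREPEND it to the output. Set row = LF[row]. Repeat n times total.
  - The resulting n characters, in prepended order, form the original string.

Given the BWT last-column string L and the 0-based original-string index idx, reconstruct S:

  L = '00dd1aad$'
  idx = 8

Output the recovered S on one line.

Answer: dd1aad00$

Derivation:
LF mapping: 1 2 6 7 3 4 5 8 0
Walk LF starting at row 8, prepending L[row]:
  step 1: row=8, L[8]='$', prepend. Next row=LF[8]=0
  step 2: row=0, L[0]='0', prepend. Next row=LF[0]=1
  step 3: row=1, L[1]='0', prepend. Next row=LF[1]=2
  step 4: row=2, L[2]='d', prepend. Next row=LF[2]=6
  step 5: row=6, L[6]='a', prepend. Next row=LF[6]=5
  step 6: row=5, L[5]='a', prepend. Next row=LF[5]=4
  step 7: row=4, L[4]='1', prepend. Next row=LF[4]=3
  step 8: row=3, L[3]='d', prepend. Next row=LF[3]=7
  step 9: row=7, L[7]='d', prepend. Next row=LF[7]=8
Reversed output: dd1aad00$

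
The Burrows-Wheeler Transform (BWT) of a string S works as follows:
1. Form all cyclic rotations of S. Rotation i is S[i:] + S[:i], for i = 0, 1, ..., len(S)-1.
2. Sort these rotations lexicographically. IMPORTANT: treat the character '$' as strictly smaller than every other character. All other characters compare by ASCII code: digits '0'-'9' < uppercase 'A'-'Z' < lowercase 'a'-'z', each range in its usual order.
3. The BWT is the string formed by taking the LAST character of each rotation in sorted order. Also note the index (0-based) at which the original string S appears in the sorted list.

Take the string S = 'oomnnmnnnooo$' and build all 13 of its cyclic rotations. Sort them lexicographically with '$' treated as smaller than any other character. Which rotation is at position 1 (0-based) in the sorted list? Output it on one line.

All 13 rotations (rotation i = S[i:]+S[:i]):
  rot[0] = oomnnmnnnooo$
  rot[1] = omnnmnnnooo$o
  rot[2] = mnnmnnnooo$oo
  rot[3] = nnmnnnooo$oom
  rot[4] = nmnnnooo$oomn
  rot[5] = mnnnooo$oomnn
  rot[6] = nnnooo$oomnnm
  rot[7] = nnooo$oomnnmn
  rot[8] = nooo$oomnnmnn
  rot[9] = ooo$oomnnmnnn
  rot[10] = oo$oomnnmnnno
  rot[11] = o$oomnnmnnnoo
  rot[12] = $oomnnmnnnooo
Sorted (with $ < everything):
  sorted[0] = $oomnnmnnnooo
  sorted[1] = mnnmnnnooo$oo
  sorted[2] = mnnnooo$oomnn
  sorted[3] = nmnnnooo$oomn
  sorted[4] = nnmnnnooo$oom
  sorted[5] = nnnooo$oomnnm
  sorted[6] = nnooo$oomnnmn
  sorted[7] = nooo$oomnnmnn
  sorted[8] = o$oomnnmnnnoo
  sorted[9] = omnnmnnnooo$o
  sorted[10] = oo$oomnnmnnno
  sorted[11] = oomnnmnnnooo$
  sorted[12] = ooo$oomnnmnnn
sorted[1] = mnnmnnnooo$oo

Answer: mnnmnnnooo$oo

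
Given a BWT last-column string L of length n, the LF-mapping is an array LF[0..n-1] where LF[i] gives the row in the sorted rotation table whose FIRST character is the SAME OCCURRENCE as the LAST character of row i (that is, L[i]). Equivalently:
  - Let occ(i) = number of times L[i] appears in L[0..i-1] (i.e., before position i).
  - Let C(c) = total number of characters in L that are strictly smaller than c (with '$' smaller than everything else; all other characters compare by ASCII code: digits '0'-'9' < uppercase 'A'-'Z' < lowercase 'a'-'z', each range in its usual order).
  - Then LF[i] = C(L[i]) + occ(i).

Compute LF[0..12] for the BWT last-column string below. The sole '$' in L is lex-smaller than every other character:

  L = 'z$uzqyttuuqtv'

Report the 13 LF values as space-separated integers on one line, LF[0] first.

Answer: 11 0 6 12 1 10 3 4 7 8 2 5 9

Derivation:
Char counts: '$':1, 'q':2, 't':3, 'u':3, 'v':1, 'y':1, 'z':2
C (first-col start): C('$')=0, C('q')=1, C('t')=3, C('u')=6, C('v')=9, C('y')=10, C('z')=11
L[0]='z': occ=0, LF[0]=C('z')+0=11+0=11
L[1]='$': occ=0, LF[1]=C('$')+0=0+0=0
L[2]='u': occ=0, LF[2]=C('u')+0=6+0=6
L[3]='z': occ=1, LF[3]=C('z')+1=11+1=12
L[4]='q': occ=0, LF[4]=C('q')+0=1+0=1
L[5]='y': occ=0, LF[5]=C('y')+0=10+0=10
L[6]='t': occ=0, LF[6]=C('t')+0=3+0=3
L[7]='t': occ=1, LF[7]=C('t')+1=3+1=4
L[8]='u': occ=1, LF[8]=C('u')+1=6+1=7
L[9]='u': occ=2, LF[9]=C('u')+2=6+2=8
L[10]='q': occ=1, LF[10]=C('q')+1=1+1=2
L[11]='t': occ=2, LF[11]=C('t')+2=3+2=5
L[12]='v': occ=0, LF[12]=C('v')+0=9+0=9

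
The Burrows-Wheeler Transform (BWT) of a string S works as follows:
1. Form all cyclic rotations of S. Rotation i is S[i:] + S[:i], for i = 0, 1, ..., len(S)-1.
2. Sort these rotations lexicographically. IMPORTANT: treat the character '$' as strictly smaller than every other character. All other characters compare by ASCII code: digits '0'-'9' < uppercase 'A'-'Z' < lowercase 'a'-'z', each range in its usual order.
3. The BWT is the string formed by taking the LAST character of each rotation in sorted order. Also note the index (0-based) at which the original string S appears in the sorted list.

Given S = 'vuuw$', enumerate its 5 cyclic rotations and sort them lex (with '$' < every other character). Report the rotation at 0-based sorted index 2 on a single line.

Answer: uw$vu

Derivation:
All 5 rotations (rotation i = S[i:]+S[:i]):
  rot[0] = vuuw$
  rot[1] = uuw$v
  rot[2] = uw$vu
  rot[3] = w$vuu
  rot[4] = $vuuw
Sorted (with $ < everything):
  sorted[0] = $vuuw
  sorted[1] = uuw$v
  sorted[2] = uw$vu
  sorted[3] = vuuw$
  sorted[4] = w$vuu
sorted[2] = uw$vu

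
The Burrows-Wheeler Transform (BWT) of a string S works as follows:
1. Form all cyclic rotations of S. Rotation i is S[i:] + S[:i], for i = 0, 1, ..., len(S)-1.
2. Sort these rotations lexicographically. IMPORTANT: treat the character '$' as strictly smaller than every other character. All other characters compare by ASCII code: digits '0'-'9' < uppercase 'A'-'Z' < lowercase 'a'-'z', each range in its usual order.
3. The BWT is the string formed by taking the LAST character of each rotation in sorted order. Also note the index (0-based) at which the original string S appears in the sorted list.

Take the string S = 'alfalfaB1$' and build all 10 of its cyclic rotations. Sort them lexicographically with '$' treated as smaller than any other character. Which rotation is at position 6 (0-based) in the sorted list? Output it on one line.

All 10 rotations (rotation i = S[i:]+S[:i]):
  rot[0] = alfalfaB1$
  rot[1] = lfalfaB1$a
  rot[2] = falfaB1$al
  rot[3] = alfaB1$alf
  rot[4] = lfaB1$alfa
  rot[5] = faB1$alfal
  rot[6] = aB1$alfalf
  rot[7] = B1$alfalfa
  rot[8] = 1$alfalfaB
  rot[9] = $alfalfaB1
Sorted (with $ < everything):
  sorted[0] = $alfalfaB1
  sorted[1] = 1$alfalfaB
  sorted[2] = B1$alfalfa
  sorted[3] = aB1$alfalf
  sorted[4] = alfaB1$alf
  sorted[5] = alfalfaB1$
  sorted[6] = faB1$alfal
  sorted[7] = falfaB1$al
  sorted[8] = lfaB1$alfa
  sorted[9] = lfalfaB1$a
sorted[6] = faB1$alfal

Answer: faB1$alfal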